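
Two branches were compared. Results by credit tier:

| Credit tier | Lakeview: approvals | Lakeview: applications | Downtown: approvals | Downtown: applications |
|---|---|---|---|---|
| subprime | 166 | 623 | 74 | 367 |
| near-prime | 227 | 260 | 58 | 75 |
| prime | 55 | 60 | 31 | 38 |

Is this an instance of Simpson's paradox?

No

Subprime: Lakeview 166/623 = 26.6%, Downtown 74/367 = 20.2% → Lakeview
Near-prime: Lakeview 227/260 = 87.3%, Downtown 58/75 = 77.3% → Lakeview
Prime: Lakeview 55/60 = 91.7%, Downtown 31/38 = 81.6% → Lakeview
Overall: Lakeview 448/943 = 47.5%, Downtown 163/480 = 34.0% → Lakeview
Lakeview wins overall and in every credit group — no reversal.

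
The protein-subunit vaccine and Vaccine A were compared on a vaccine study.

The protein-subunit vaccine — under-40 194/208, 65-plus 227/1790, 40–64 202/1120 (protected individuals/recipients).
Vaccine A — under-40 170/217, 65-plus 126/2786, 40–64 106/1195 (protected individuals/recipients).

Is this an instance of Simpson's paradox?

No

Under-40: the protein-subunit vaccine 194/208 = 93.3%, Vaccine A 170/217 = 78.3% → the protein-subunit vaccine
65-plus: the protein-subunit vaccine 227/1790 = 12.7%, Vaccine A 126/2786 = 4.5% → the protein-subunit vaccine
40–64: the protein-subunit vaccine 202/1120 = 18.0%, Vaccine A 106/1195 = 8.9% → the protein-subunit vaccine
Overall: the protein-subunit vaccine 623/3118 = 20.0%, Vaccine A 402/4198 = 9.6% → the protein-subunit vaccine
The protein-subunit vaccine wins overall and in every age group — no reversal.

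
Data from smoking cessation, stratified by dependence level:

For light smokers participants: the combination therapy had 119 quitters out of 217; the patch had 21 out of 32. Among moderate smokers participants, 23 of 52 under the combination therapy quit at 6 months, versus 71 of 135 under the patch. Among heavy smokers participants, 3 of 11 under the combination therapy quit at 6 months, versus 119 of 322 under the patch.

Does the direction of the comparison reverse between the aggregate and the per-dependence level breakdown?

Yes

Light smokers: the combination therapy 119/217 = 54.8%, the patch 21/32 = 65.6% → the patch
Moderate smokers: the combination therapy 23/52 = 44.2%, the patch 71/135 = 52.6% → the patch
Heavy smokers: the combination therapy 3/11 = 27.3%, the patch 119/322 = 37.0% → the patch
Overall: the combination therapy 145/280 = 51.8%, the patch 211/489 = 43.1% → the combination therapy
The patch wins each dependence group but the combination therapy wins overall — the comparison reverses. The patch's participants skew toward heavy smokers, which has a lower base rate.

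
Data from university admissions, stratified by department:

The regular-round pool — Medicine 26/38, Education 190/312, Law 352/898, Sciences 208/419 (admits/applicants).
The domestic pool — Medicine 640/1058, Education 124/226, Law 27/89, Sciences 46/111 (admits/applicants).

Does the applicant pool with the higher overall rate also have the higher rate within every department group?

Medicine: the regular-round pool 26/38 = 68.4%, the domestic pool 640/1058 = 60.5% → the regular-round pool
Education: the regular-round pool 190/312 = 60.9%, the domestic pool 124/226 = 54.9% → the regular-round pool
Law: the regular-round pool 352/898 = 39.2%, the domestic pool 27/89 = 30.3% → the regular-round pool
Sciences: the regular-round pool 208/419 = 49.6%, the domestic pool 46/111 = 41.4% → the regular-round pool
Overall: the regular-round pool 776/1667 = 46.6%, the domestic pool 837/1484 = 56.4% → the domestic pool
The regular-round pool wins each department group but the domestic pool wins overall — the comparison reverses. The regular-round pool's applicants skew toward Law, which has a lower base rate.

No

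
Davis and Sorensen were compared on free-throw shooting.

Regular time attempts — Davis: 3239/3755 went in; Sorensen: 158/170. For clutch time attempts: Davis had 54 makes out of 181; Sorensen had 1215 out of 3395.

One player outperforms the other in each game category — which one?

Sorensen

Regular time: Davis 3239/3755 = 86.3%, Sorensen 158/170 = 92.9% → Sorensen
Clutch time: Davis 54/181 = 29.8%, Sorensen 1215/3395 = 35.8% → Sorensen
Sorensen has the higher rate in both groups.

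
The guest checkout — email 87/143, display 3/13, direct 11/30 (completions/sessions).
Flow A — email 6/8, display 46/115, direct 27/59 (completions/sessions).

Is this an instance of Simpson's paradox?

Yes

Email: the guest checkout 87/143 = 60.8%, Flow A 6/8 = 75.0% → Flow A
Display: the guest checkout 3/13 = 23.1%, Flow A 46/115 = 40.0% → Flow A
Direct: the guest checkout 11/30 = 36.7%, Flow A 27/59 = 45.8% → Flow A
Overall: the guest checkout 101/186 = 54.3%, Flow A 79/182 = 43.4% → the guest checkout
Flow A wins each traffic group but the guest checkout wins overall — the comparison reverses. Flow A's sessions skew toward display, which has a lower base rate.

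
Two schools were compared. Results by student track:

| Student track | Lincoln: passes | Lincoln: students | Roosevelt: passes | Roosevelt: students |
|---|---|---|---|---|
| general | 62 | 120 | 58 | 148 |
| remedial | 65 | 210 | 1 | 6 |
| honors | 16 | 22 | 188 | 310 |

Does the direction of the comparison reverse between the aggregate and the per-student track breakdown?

Yes

General: Lincoln 62/120 = 51.7%, Roosevelt 58/148 = 39.2% → Lincoln
Remedial: Lincoln 65/210 = 31.0%, Roosevelt 1/6 = 16.7% → Lincoln
Honors: Lincoln 16/22 = 72.7%, Roosevelt 188/310 = 60.6% → Lincoln
Overall: Lincoln 143/352 = 40.6%, Roosevelt 247/464 = 53.2% → Roosevelt
Lincoln wins each student group but Roosevelt wins overall — the comparison reverses. Lincoln's students skew toward remedial, which has a lower base rate.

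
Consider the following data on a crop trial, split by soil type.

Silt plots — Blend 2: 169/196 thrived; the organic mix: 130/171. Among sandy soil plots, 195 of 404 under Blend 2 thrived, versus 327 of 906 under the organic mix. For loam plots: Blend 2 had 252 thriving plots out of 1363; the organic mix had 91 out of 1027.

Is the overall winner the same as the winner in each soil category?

Yes

Silt: Blend 2 169/196 = 86.2%, the organic mix 130/171 = 76.0% → Blend 2
Sandy soil: Blend 2 195/404 = 48.3%, the organic mix 327/906 = 36.1% → Blend 2
Loam: Blend 2 252/1363 = 18.5%, the organic mix 91/1027 = 8.9% → Blend 2
Overall: Blend 2 616/1963 = 31.4%, the organic mix 548/2104 = 26.0% → Blend 2
Blend 2 wins overall and in every soil group — no reversal.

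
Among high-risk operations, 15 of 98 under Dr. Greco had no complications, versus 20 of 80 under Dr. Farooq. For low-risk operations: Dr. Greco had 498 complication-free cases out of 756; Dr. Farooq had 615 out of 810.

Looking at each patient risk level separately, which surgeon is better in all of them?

High-risk: Dr. Greco 15/98 = 15.3%, Dr. Farooq 20/80 = 25.0% → Dr. Farooq
Low-risk: Dr. Greco 498/756 = 65.9%, Dr. Farooq 615/810 = 75.9% → Dr. Farooq
Dr. Farooq has the higher rate in both groups.

Dr. Farooq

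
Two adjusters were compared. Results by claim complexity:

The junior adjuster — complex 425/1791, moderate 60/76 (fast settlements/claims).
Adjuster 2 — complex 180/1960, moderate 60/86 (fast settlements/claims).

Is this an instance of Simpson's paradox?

Complex: the junior adjuster 425/1791 = 23.7%, Adjuster 2 180/1960 = 9.2% → the junior adjuster
Moderate: the junior adjuster 60/76 = 78.9%, Adjuster 2 60/86 = 69.8% → the junior adjuster
Overall: the junior adjuster 485/1867 = 26.0%, Adjuster 2 240/2046 = 11.7% → the junior adjuster
The junior adjuster wins overall and in every claim group — no reversal.

No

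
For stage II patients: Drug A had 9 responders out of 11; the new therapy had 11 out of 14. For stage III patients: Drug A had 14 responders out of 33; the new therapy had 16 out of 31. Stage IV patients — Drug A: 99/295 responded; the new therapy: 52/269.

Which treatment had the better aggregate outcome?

Drug A

Stage II: Drug A 9/11 = 81.8%, the new therapy 11/14 = 78.6% → Drug A
Stage III: Drug A 14/33 = 42.4%, the new therapy 16/31 = 51.6% → the new therapy
Stage IV: Drug A 99/295 = 33.6%, the new therapy 52/269 = 19.3% → Drug A
Overall: Drug A 122/339 = 36.0%, the new therapy 79/314 = 25.2% → Drug A
(Neither sweeps every disease group, but Drug A has the higher pooled rate.)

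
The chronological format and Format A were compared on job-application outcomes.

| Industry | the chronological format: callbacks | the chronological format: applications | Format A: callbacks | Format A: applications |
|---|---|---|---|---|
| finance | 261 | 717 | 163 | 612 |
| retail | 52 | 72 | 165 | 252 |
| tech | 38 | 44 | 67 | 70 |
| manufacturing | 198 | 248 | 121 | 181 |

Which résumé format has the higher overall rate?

Finance: the chronological format 261/717 = 36.4%, Format A 163/612 = 26.6% → the chronological format
Retail: the chronological format 52/72 = 72.2%, Format A 165/252 = 65.5% → the chronological format
Tech: the chronological format 38/44 = 86.4%, Format A 67/70 = 95.7% → Format A
Manufacturing: the chronological format 198/248 = 79.8%, Format A 121/181 = 66.9% → the chronological format
Overall: the chronological format 549/1081 = 50.8%, Format A 516/1115 = 46.3% → the chronological format
(Neither sweeps every industry group, but the chronological format has the higher pooled rate.)

the chronological format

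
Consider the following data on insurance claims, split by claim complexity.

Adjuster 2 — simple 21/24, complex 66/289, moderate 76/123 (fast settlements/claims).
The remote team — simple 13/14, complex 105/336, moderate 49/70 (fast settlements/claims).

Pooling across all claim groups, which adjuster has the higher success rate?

the remote team

Simple: Adjuster 2 21/24 = 87.5%, the remote team 13/14 = 92.9% → the remote team
Complex: Adjuster 2 66/289 = 22.8%, the remote team 105/336 = 31.2% → the remote team
Moderate: Adjuster 2 76/123 = 61.8%, the remote team 49/70 = 70.0% → the remote team
Overall: Adjuster 2 163/436 = 37.4%, the remote team 167/420 = 39.8% → the remote team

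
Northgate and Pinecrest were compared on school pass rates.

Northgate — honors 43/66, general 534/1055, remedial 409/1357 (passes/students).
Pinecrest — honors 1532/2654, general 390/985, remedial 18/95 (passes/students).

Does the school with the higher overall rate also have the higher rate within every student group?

No

Honors: Northgate 43/66 = 65.2%, Pinecrest 1532/2654 = 57.7% → Northgate
General: Northgate 534/1055 = 50.6%, Pinecrest 390/985 = 39.6% → Northgate
Remedial: Northgate 409/1357 = 30.1%, Pinecrest 18/95 = 18.9% → Northgate
Overall: Northgate 986/2478 = 39.8%, Pinecrest 1940/3734 = 52.0% → Pinecrest
Northgate wins each student group but Pinecrest wins overall — the comparison reverses. Northgate's students skew toward remedial, which has a lower base rate.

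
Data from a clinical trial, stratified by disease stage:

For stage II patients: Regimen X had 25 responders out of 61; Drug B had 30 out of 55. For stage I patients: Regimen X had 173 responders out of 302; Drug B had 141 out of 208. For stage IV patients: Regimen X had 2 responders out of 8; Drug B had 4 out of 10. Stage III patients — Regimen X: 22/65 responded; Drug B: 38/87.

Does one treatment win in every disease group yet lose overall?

Stage II: Regimen X 25/61 = 41.0%, Drug B 30/55 = 54.5% → Drug B
Stage I: Regimen X 173/302 = 57.3%, Drug B 141/208 = 67.8% → Drug B
Stage IV: Regimen X 2/8 = 25.0%, Drug B 4/10 = 40.0% → Drug B
Stage III: Regimen X 22/65 = 33.8%, Drug B 38/87 = 43.7% → Drug B
Overall: Regimen X 222/436 = 50.9%, Drug B 213/360 = 59.2% → Drug B
Drug B wins overall and in every disease group — no reversal.

No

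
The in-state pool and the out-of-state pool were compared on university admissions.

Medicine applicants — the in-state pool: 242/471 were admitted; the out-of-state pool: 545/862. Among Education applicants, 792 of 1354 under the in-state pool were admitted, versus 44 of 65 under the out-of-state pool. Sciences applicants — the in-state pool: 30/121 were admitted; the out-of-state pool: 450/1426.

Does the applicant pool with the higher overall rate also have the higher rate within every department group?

Medicine: the in-state pool 242/471 = 51.4%, the out-of-state pool 545/862 = 63.2% → the out-of-state pool
Education: the in-state pool 792/1354 = 58.5%, the out-of-state pool 44/65 = 67.7% → the out-of-state pool
Sciences: the in-state pool 30/121 = 24.8%, the out-of-state pool 450/1426 = 31.6% → the out-of-state pool
Overall: the in-state pool 1064/1946 = 54.7%, the out-of-state pool 1039/2353 = 44.2% → the in-state pool
The out-of-state pool wins each department group but the in-state pool wins overall — the comparison reverses. The out-of-state pool's applicants skew toward Sciences, which has a lower base rate.

No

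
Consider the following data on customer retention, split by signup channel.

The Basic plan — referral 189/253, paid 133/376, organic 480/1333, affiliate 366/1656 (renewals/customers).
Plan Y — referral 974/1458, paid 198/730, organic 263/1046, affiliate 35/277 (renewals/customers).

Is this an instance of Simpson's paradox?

Referral: the Basic plan 189/253 = 74.7%, Plan Y 974/1458 = 66.8% → the Basic plan
Paid: the Basic plan 133/376 = 35.4%, Plan Y 198/730 = 27.1% → the Basic plan
Organic: the Basic plan 480/1333 = 36.0%, Plan Y 263/1046 = 25.1% → the Basic plan
Affiliate: the Basic plan 366/1656 = 22.1%, Plan Y 35/277 = 12.6% → the Basic plan
Overall: the Basic plan 1168/3618 = 32.3%, Plan Y 1470/3511 = 41.9% → Plan Y
The Basic plan wins each signup group but Plan Y wins overall — the comparison reverses. The Basic plan's customers skew toward affiliate, which has a lower base rate.

Yes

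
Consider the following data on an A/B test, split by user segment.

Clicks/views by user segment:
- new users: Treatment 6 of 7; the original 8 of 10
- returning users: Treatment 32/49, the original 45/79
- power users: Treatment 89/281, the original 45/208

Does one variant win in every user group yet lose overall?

New users: Treatment 6/7 = 85.7%, the original 8/10 = 80.0% → Treatment
Returning users: Treatment 32/49 = 65.3%, the original 45/79 = 57.0% → Treatment
Power users: Treatment 89/281 = 31.7%, the original 45/208 = 21.6% → Treatment
Overall: Treatment 127/337 = 37.7%, the original 98/297 = 33.0% → Treatment
Treatment wins overall and in every user group — no reversal.

No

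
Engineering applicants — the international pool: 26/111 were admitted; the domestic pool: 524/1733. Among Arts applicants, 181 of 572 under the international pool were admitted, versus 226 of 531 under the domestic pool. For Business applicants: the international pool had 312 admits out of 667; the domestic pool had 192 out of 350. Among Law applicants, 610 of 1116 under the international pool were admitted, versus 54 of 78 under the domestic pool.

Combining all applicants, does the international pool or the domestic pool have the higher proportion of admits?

the international pool

Engineering: the international pool 26/111 = 23.4%, the domestic pool 524/1733 = 30.2% → the domestic pool
Arts: the international pool 181/572 = 31.6%, the domestic pool 226/531 = 42.6% → the domestic pool
Business: the international pool 312/667 = 46.8%, the domestic pool 192/350 = 54.9% → the domestic pool
Law: the international pool 610/1116 = 54.7%, the domestic pool 54/78 = 69.2% → the domestic pool
Overall: the international pool 1129/2466 = 45.8%, the domestic pool 996/2692 = 37.0% → the international pool
(The domestic pool wins every department group but the international pool wins overall — the domestic pool's applicants skew toward the low-rate Engineering group.)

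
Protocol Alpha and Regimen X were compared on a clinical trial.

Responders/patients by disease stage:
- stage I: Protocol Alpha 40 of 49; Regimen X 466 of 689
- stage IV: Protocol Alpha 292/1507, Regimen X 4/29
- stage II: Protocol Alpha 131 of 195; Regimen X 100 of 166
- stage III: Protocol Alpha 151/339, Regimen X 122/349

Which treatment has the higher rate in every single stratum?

Stage I: Protocol Alpha 40/49 = 81.6%, Regimen X 466/689 = 67.6% → Protocol Alpha
Stage IV: Protocol Alpha 292/1507 = 19.4%, Regimen X 4/29 = 13.8% → Protocol Alpha
Stage II: Protocol Alpha 131/195 = 67.2%, Regimen X 100/166 = 60.2% → Protocol Alpha
Stage III: Protocol Alpha 151/339 = 44.5%, Regimen X 122/349 = 35.0% → Protocol Alpha
Protocol Alpha has the higher rate in all 4 groups.

Protocol Alpha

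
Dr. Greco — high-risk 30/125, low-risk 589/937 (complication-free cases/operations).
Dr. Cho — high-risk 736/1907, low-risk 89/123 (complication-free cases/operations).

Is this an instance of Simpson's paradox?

High-risk: Dr. Greco 30/125 = 24.0%, Dr. Cho 736/1907 = 38.6% → Dr. Cho
Low-risk: Dr. Greco 589/937 = 62.9%, Dr. Cho 89/123 = 72.4% → Dr. Cho
Overall: Dr. Greco 619/1062 = 58.3%, Dr. Cho 825/2030 = 40.6% → Dr. Greco
Dr. Cho wins each patient risk group but Dr. Greco wins overall — the comparison reverses. Dr. Cho's operations skew toward high-risk, which has a lower base rate.

Yes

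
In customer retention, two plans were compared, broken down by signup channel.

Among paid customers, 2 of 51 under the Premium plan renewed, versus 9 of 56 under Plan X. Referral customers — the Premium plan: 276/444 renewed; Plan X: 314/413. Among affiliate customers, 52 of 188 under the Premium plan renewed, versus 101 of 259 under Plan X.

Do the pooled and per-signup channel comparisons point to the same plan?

Paid: the Premium plan 2/51 = 3.9%, Plan X 9/56 = 16.1% → Plan X
Referral: the Premium plan 276/444 = 62.2%, Plan X 314/413 = 76.0% → Plan X
Affiliate: the Premium plan 52/188 = 27.7%, Plan X 101/259 = 39.0% → Plan X
Overall: the Premium plan 330/683 = 48.3%, Plan X 424/728 = 58.2% → Plan X
Plan X wins overall and in every signup group — no reversal.

Yes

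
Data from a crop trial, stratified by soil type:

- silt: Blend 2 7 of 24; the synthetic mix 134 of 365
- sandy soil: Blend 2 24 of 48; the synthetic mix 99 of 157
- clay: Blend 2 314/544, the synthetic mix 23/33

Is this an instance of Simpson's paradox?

Silt: Blend 2 7/24 = 29.2%, the synthetic mix 134/365 = 36.7% → the synthetic mix
Sandy soil: Blend 2 24/48 = 50.0%, the synthetic mix 99/157 = 63.1% → the synthetic mix
Clay: Blend 2 314/544 = 57.7%, the synthetic mix 23/33 = 69.7% → the synthetic mix
Overall: Blend 2 345/616 = 56.0%, the synthetic mix 256/555 = 46.1% → Blend 2
The synthetic mix wins each soil group but Blend 2 wins overall — the comparison reverses. The synthetic mix's plots skew toward silt, which has a lower base rate.

Yes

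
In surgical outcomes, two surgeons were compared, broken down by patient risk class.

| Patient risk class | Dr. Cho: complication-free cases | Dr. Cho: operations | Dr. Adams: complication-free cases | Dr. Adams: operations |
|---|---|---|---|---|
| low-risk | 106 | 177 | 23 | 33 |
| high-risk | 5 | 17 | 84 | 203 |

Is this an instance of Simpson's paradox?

Low-risk: Dr. Cho 106/177 = 59.9%, Dr. Adams 23/33 = 69.7% → Dr. Adams
High-risk: Dr. Cho 5/17 = 29.4%, Dr. Adams 84/203 = 41.4% → Dr. Adams
Overall: Dr. Cho 111/194 = 57.2%, Dr. Adams 107/236 = 45.3% → Dr. Cho
Dr. Adams wins each patient risk group but Dr. Cho wins overall — the comparison reverses. Dr. Adams's operations skew toward high-risk, which has a lower base rate.

Yes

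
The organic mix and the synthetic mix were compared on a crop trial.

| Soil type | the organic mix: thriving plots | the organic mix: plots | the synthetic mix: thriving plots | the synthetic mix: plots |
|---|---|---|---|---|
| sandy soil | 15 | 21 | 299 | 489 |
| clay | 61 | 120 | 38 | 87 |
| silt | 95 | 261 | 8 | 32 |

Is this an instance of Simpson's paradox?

Sandy soil: the organic mix 15/21 = 71.4%, the synthetic mix 299/489 = 61.1% → the organic mix
Clay: the organic mix 61/120 = 50.8%, the synthetic mix 38/87 = 43.7% → the organic mix
Silt: the organic mix 95/261 = 36.4%, the synthetic mix 8/32 = 25.0% → the organic mix
Overall: the organic mix 171/402 = 42.5%, the synthetic mix 345/608 = 56.7% → the synthetic mix
The organic mix wins each soil group but the synthetic mix wins overall — the comparison reverses. The organic mix's plots skew toward silt, which has a lower base rate.

Yes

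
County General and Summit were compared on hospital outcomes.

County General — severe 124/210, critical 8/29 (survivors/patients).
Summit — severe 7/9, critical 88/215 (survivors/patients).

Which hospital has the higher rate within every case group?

Summit

Severe: County General 124/210 = 59.0%, Summit 7/9 = 77.8% → Summit
Critical: County General 8/29 = 27.6%, Summit 88/215 = 40.9% → Summit
Summit has the higher rate in both groups.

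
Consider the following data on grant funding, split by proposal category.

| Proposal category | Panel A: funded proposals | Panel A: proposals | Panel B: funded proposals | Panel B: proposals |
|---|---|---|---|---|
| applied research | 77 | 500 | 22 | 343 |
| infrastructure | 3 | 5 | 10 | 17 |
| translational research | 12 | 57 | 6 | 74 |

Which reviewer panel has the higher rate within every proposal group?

Panel A

Applied research: Panel A 77/500 = 15.4%, Panel B 22/343 = 6.4% → Panel A
Infrastructure: Panel A 3/5 = 60.0%, Panel B 10/17 = 58.8% → Panel A
Translational research: Panel A 12/57 = 21.1%, Panel B 6/74 = 8.1% → Panel A
Panel A has the higher rate in all 3 groups.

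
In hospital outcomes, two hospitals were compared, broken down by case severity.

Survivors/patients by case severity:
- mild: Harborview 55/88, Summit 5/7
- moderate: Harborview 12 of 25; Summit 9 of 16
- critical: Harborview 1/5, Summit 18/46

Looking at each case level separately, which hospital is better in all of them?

Mild: Harborview 55/88 = 62.5%, Summit 5/7 = 71.4% → Summit
Moderate: Harborview 12/25 = 48.0%, Summit 9/16 = 56.2% → Summit
Critical: Harborview 1/5 = 20.0%, Summit 18/46 = 39.1% → Summit
Summit has the higher rate in all 3 groups.

Summit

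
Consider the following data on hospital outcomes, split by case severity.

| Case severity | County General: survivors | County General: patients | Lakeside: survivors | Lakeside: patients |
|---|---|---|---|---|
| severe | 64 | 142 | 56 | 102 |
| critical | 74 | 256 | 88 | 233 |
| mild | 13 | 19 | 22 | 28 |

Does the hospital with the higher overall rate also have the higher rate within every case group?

Yes

Severe: County General 64/142 = 45.1%, Lakeside 56/102 = 54.9% → Lakeside
Critical: County General 74/256 = 28.9%, Lakeside 88/233 = 37.8% → Lakeside
Mild: County General 13/19 = 68.4%, Lakeside 22/28 = 78.6% → Lakeside
Overall: County General 151/417 = 36.2%, Lakeside 166/363 = 45.7% → Lakeside
Lakeside wins overall and in every case group — no reversal.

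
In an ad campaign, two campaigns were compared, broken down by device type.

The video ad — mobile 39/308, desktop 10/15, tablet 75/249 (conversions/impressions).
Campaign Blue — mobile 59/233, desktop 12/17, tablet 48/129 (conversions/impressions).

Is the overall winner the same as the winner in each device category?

Yes

Mobile: the video ad 39/308 = 12.7%, Campaign Blue 59/233 = 25.3% → Campaign Blue
Desktop: the video ad 10/15 = 66.7%, Campaign Blue 12/17 = 70.6% → Campaign Blue
Tablet: the video ad 75/249 = 30.1%, Campaign Blue 48/129 = 37.2% → Campaign Blue
Overall: the video ad 124/572 = 21.7%, Campaign Blue 119/379 = 31.4% → Campaign Blue
Campaign Blue wins overall and in every device group — no reversal.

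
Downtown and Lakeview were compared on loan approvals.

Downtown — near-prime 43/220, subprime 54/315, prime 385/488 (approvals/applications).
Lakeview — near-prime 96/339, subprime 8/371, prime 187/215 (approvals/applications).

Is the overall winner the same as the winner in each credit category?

Near-prime: Downtown 43/220 = 19.5%, Lakeview 96/339 = 28.3% → Lakeview
Subprime: Downtown 54/315 = 17.1%, Lakeview 8/371 = 2.2% → Downtown
Prime: Downtown 385/488 = 78.9%, Lakeview 187/215 = 87.0% → Lakeview
Overall: Downtown 482/1023 = 47.1%, Lakeview 291/925 = 31.5% → Downtown
Neither sweeps: Downtown wins 1 of 3 groups, Lakeview wins 2. Downtown wins overall but not every group — no Simpson reversal.

No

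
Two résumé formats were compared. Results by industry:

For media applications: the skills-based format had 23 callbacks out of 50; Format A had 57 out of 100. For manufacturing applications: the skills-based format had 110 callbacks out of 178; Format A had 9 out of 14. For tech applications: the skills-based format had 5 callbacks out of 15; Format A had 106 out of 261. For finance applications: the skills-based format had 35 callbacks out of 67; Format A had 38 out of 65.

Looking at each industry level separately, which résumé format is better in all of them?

Media: the skills-based format 23/50 = 46.0%, Format A 57/100 = 57.0% → Format A
Manufacturing: the skills-based format 110/178 = 61.8%, Format A 9/14 = 64.3% → Format A
Tech: the skills-based format 5/15 = 33.3%, Format A 106/261 = 40.6% → Format A
Finance: the skills-based format 35/67 = 52.2%, Format A 38/65 = 58.5% → Format A
Format A has the higher rate in all 4 groups.

Format A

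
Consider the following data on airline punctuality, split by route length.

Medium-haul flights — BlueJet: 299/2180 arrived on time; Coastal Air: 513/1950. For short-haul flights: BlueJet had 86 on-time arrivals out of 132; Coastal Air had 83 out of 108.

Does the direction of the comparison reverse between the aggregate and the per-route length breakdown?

Medium-haul: BlueJet 299/2180 = 13.7%, Coastal Air 513/1950 = 26.3% → Coastal Air
Short-haul: BlueJet 86/132 = 65.2%, Coastal Air 83/108 = 76.9% → Coastal Air
Overall: BlueJet 385/2312 = 16.7%, Coastal Air 596/2058 = 29.0% → Coastal Air
Coastal Air wins overall and in every route group — no reversal.

No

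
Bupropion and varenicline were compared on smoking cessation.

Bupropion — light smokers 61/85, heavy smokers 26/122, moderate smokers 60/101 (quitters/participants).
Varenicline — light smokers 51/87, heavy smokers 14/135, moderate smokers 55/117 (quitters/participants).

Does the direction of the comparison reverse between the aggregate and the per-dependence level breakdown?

No

Light smokers: bupropion 61/85 = 71.8%, varenicline 51/87 = 58.6% → bupropion
Heavy smokers: bupropion 26/122 = 21.3%, varenicline 14/135 = 10.4% → bupropion
Moderate smokers: bupropion 60/101 = 59.4%, varenicline 55/117 = 47.0% → bupropion
Overall: bupropion 147/308 = 47.7%, varenicline 120/339 = 35.4% → bupropion
Bupropion wins overall and in every dependence group — no reversal.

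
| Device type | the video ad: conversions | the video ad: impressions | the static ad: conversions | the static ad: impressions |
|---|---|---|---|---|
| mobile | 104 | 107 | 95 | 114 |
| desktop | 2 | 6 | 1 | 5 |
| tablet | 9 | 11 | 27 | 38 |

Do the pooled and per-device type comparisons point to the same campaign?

Mobile: the video ad 104/107 = 97.2%, the static ad 95/114 = 83.3% → the video ad
Desktop: the video ad 2/6 = 33.3%, the static ad 1/5 = 20.0% → the video ad
Tablet: the video ad 9/11 = 81.8%, the static ad 27/38 = 71.1% → the video ad
Overall: the video ad 115/124 = 92.7%, the static ad 123/157 = 78.3% → the video ad
The video ad wins overall and in every device group — no reversal.

Yes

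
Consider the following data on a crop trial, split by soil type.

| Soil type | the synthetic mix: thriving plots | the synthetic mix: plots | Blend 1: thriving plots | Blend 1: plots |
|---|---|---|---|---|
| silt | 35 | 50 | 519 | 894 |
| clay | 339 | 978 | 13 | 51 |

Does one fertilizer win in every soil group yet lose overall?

Yes

Silt: the synthetic mix 35/50 = 70.0%, Blend 1 519/894 = 58.1% → the synthetic mix
Clay: the synthetic mix 339/978 = 34.7%, Blend 1 13/51 = 25.5% → the synthetic mix
Overall: the synthetic mix 374/1028 = 36.4%, Blend 1 532/945 = 56.3% → Blend 1
The synthetic mix wins each soil group but Blend 1 wins overall — the comparison reverses. The synthetic mix's plots skew toward clay, which has a lower base rate.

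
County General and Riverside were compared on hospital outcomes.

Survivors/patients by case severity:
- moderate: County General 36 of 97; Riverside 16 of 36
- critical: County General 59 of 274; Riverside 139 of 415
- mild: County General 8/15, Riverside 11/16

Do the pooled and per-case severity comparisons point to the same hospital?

Yes

Moderate: County General 36/97 = 37.1%, Riverside 16/36 = 44.4% → Riverside
Critical: County General 59/274 = 21.5%, Riverside 139/415 = 33.5% → Riverside
Mild: County General 8/15 = 53.3%, Riverside 11/16 = 68.8% → Riverside
Overall: County General 103/386 = 26.7%, Riverside 166/467 = 35.5% → Riverside
Riverside wins overall and in every case group — no reversal.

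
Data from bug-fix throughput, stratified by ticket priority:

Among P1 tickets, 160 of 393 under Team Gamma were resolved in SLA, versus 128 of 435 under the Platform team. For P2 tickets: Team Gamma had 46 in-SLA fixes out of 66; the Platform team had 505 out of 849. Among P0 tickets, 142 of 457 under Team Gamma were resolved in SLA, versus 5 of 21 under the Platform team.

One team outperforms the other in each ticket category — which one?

Team Gamma

P1: Team Gamma 160/393 = 40.7%, the Platform team 128/435 = 29.4% → Team Gamma
P2: Team Gamma 46/66 = 69.7%, the Platform team 505/849 = 59.5% → Team Gamma
P0: Team Gamma 142/457 = 31.1%, the Platform team 5/21 = 23.8% → Team Gamma
Team Gamma has the higher rate in all 3 groups.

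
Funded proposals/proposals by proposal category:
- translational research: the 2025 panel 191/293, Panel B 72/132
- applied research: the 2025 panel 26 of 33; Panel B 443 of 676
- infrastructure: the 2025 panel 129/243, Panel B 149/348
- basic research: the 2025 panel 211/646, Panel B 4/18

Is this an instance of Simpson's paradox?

Translational research: the 2025 panel 191/293 = 65.2%, Panel B 72/132 = 54.5% → the 2025 panel
Applied research: the 2025 panel 26/33 = 78.8%, Panel B 443/676 = 65.5% → the 2025 panel
Infrastructure: the 2025 panel 129/243 = 53.1%, Panel B 149/348 = 42.8% → the 2025 panel
Basic research: the 2025 panel 211/646 = 32.7%, Panel B 4/18 = 22.2% → the 2025 panel
Overall: the 2025 panel 557/1215 = 45.8%, Panel B 668/1174 = 56.9% → Panel B
The 2025 panel wins each proposal group but Panel B wins overall — the comparison reverses. The 2025 panel's proposals skew toward basic research, which has a lower base rate.

Yes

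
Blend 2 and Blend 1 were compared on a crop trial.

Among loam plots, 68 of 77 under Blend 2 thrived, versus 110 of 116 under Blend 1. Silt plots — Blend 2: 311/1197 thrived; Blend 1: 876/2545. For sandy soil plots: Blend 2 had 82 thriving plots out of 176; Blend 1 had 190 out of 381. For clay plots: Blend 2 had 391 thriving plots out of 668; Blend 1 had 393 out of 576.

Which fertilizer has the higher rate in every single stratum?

Loam: Blend 2 68/77 = 88.3%, Blend 1 110/116 = 94.8% → Blend 1
Silt: Blend 2 311/1197 = 26.0%, Blend 1 876/2545 = 34.4% → Blend 1
Sandy soil: Blend 2 82/176 = 46.6%, Blend 1 190/381 = 49.9% → Blend 1
Clay: Blend 2 391/668 = 58.5%, Blend 1 393/576 = 68.2% → Blend 1
Blend 1 has the higher rate in all 4 groups.

Blend 1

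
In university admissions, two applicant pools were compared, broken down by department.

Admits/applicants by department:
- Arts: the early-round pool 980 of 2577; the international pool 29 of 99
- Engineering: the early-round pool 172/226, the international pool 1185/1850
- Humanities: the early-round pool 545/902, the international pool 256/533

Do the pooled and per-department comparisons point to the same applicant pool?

Arts: the early-round pool 980/2577 = 38.0%, the international pool 29/99 = 29.3% → the early-round pool
Engineering: the early-round pool 172/226 = 76.1%, the international pool 1185/1850 = 64.1% → the early-round pool
Humanities: the early-round pool 545/902 = 60.4%, the international pool 256/533 = 48.0% → the early-round pool
Overall: the early-round pool 1697/3705 = 45.8%, the international pool 1470/2482 = 59.2% → the international pool
The early-round pool wins each department group but the international pool wins overall — the comparison reverses. The early-round pool's applicants skew toward Arts, which has a lower base rate.

No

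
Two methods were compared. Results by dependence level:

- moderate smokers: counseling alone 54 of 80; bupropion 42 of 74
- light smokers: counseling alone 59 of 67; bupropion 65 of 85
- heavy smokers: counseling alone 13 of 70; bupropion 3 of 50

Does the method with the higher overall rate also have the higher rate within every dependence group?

Yes

Moderate smokers: counseling alone 54/80 = 67.5%, bupropion 42/74 = 56.8% → counseling alone
Light smokers: counseling alone 59/67 = 88.1%, bupropion 65/85 = 76.5% → counseling alone
Heavy smokers: counseling alone 13/70 = 18.6%, bupropion 3/50 = 6.0% → counseling alone
Overall: counseling alone 126/217 = 58.1%, bupropion 110/209 = 52.6% → counseling alone
Counseling alone wins overall and in every dependence group — no reversal.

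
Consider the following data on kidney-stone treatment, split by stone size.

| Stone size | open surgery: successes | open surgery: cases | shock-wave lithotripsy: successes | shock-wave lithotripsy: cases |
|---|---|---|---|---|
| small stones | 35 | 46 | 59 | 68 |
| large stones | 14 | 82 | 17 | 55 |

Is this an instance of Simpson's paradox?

No

Small stones: open surgery 35/46 = 76.1%, shock-wave lithotripsy 59/68 = 86.8% → shock-wave lithotripsy
Large stones: open surgery 14/82 = 17.1%, shock-wave lithotripsy 17/55 = 30.9% → shock-wave lithotripsy
Overall: open surgery 49/128 = 38.3%, shock-wave lithotripsy 76/123 = 61.8% → shock-wave lithotripsy
Shock-wave lithotripsy wins overall and in every stone group — no reversal.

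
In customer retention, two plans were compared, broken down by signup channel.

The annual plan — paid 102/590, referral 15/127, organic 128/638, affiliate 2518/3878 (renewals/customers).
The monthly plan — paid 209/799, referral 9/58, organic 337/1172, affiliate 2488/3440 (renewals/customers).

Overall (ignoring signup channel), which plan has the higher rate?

Paid: the annual plan 102/590 = 17.3%, the monthly plan 209/799 = 26.2% → the monthly plan
Referral: the annual plan 15/127 = 11.8%, the monthly plan 9/58 = 15.5% → the monthly plan
Organic: the annual plan 128/638 = 20.1%, the monthly plan 337/1172 = 28.8% → the monthly plan
Affiliate: the annual plan 2518/3878 = 64.9%, the monthly plan 2488/3440 = 72.3% → the monthly plan
Overall: the annual plan 2763/5233 = 52.8%, the monthly plan 3043/5469 = 55.6% → the monthly plan

the monthly plan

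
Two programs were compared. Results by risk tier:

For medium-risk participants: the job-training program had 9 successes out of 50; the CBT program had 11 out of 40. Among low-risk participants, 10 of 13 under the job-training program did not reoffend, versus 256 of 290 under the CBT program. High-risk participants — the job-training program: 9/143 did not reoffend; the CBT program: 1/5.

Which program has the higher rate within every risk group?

the CBT program

Medium-risk: the job-training program 9/50 = 18.0%, the CBT program 11/40 = 27.5% → the CBT program
Low-risk: the job-training program 10/13 = 76.9%, the CBT program 256/290 = 88.3% → the CBT program
High-risk: the job-training program 9/143 = 6.3%, the CBT program 1/5 = 20.0% → the CBT program
The CBT program has the higher rate in all 3 groups.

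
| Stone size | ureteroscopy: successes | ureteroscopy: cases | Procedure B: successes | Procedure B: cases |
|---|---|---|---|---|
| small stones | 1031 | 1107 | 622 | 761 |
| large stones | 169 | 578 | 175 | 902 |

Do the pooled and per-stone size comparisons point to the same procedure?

Small stones: ureteroscopy 1031/1107 = 93.1%, Procedure B 622/761 = 81.7% → ureteroscopy
Large stones: ureteroscopy 169/578 = 29.2%, Procedure B 175/902 = 19.4% → ureteroscopy
Overall: ureteroscopy 1200/1685 = 71.2%, Procedure B 797/1663 = 47.9% → ureteroscopy
Ureteroscopy wins overall and in every stone group — no reversal.

Yes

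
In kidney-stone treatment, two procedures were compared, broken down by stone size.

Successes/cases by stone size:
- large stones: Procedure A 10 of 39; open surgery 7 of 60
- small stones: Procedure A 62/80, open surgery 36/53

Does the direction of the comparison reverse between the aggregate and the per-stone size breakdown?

No

Large stones: Procedure A 10/39 = 25.6%, open surgery 7/60 = 11.7% → Procedure A
Small stones: Procedure A 62/80 = 77.5%, open surgery 36/53 = 67.9% → Procedure A
Overall: Procedure A 72/119 = 60.5%, open surgery 43/113 = 38.1% → Procedure A
Procedure A wins overall and in every stone group — no reversal.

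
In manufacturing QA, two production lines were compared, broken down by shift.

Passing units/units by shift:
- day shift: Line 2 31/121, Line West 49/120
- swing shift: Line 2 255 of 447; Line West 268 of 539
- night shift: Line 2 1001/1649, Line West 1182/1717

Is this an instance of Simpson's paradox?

Day shift: Line 2 31/121 = 25.6%, Line West 49/120 = 40.8% → Line West
Swing shift: Line 2 255/447 = 57.0%, Line West 268/539 = 49.7% → Line 2
Night shift: Line 2 1001/1649 = 60.7%, Line West 1182/1717 = 68.8% → Line West
Overall: Line 2 1287/2217 = 58.1%, Line West 1499/2376 = 63.1% → Line West
Neither sweeps: Line 2 wins 1 of 3 groups, Line West wins 2. Line West wins overall but not every group — no Simpson reversal.

No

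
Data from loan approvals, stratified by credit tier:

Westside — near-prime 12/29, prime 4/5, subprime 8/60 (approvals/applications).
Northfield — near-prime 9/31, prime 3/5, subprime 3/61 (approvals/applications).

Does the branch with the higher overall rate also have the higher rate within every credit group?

Near-prime: Westside 12/29 = 41.4%, Northfield 9/31 = 29.0% → Westside
Prime: Westside 4/5 = 80.0%, Northfield 3/5 = 60.0% → Westside
Subprime: Westside 8/60 = 13.3%, Northfield 3/61 = 4.9% → Westside
Overall: Westside 24/94 = 25.5%, Northfield 15/97 = 15.5% → Westside
Westside wins overall and in every credit group — no reversal.

Yes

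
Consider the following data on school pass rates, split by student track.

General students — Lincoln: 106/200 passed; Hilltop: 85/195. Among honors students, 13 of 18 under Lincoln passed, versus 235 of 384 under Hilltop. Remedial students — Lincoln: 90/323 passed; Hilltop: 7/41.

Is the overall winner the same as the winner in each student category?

No

General: Lincoln 106/200 = 53.0%, Hilltop 85/195 = 43.6% → Lincoln
Honors: Lincoln 13/18 = 72.2%, Hilltop 235/384 = 61.2% → Lincoln
Remedial: Lincoln 90/323 = 27.9%, Hilltop 7/41 = 17.1% → Lincoln
Overall: Lincoln 209/541 = 38.6%, Hilltop 327/620 = 52.7% → Hilltop
Lincoln wins each student group but Hilltop wins overall — the comparison reverses. Lincoln's students skew toward remedial, which has a lower base rate.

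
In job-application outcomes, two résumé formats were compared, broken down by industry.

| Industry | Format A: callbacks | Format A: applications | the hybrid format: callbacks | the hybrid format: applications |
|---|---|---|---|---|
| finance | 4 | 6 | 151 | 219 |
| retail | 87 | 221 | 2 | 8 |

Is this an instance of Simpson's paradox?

No

Finance: Format A 4/6 = 66.7%, the hybrid format 151/219 = 68.9% → the hybrid format
Retail: Format A 87/221 = 39.4%, the hybrid format 2/8 = 25.0% → Format A
Overall: Format A 91/227 = 40.1%, the hybrid format 153/227 = 67.4% → the hybrid format
Neither sweeps: Format A wins 1 of 2 groups, the hybrid format wins 1. The hybrid format wins overall but not every group — no Simpson reversal.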